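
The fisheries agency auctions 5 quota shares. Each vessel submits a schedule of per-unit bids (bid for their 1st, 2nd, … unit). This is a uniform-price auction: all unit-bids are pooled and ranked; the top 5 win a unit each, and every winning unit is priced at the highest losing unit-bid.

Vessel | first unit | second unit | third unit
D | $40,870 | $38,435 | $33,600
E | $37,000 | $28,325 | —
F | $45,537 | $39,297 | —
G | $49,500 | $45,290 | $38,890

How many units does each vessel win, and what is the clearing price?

Pooled unit-bids ranked (top 5): 49,500 (G-1), 45,537 (F-1), 45,290 (G-2), 40,870 (D-1), 39,297 (F-2)
The (k+1)-th unit-bid is $38,890.
Allocation: D 1, F 2, G 2.

D 1, F 2, G 2; clearing price $38,890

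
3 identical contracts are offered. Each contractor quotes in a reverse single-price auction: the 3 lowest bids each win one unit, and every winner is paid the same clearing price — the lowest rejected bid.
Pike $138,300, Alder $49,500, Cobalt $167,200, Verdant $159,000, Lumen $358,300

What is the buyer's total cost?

Bids ranked low→high: 49,500 (Alder), 138,300 (Pike), 159,000 (Verdant), 167,200 (Cobalt), 358,300 (Lumen)
Lowest 3: Alder, Pike, Verdant.
Clearing price = lowest rejected bid = $167,200.
Total cost = 3 × $167,200 = $501,600.

Total cost: $501,600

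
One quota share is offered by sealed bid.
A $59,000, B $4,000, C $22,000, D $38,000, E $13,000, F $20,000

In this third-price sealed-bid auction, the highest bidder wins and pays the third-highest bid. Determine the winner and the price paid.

A pays $22,000

Sorting bids: 59,000 (A) > 38,000 (D) > 22,000 (C) > 20,000 (F) > 13,000 (E) > 4,000 (B)
A is highest; pays the third-highest bid, $22,000.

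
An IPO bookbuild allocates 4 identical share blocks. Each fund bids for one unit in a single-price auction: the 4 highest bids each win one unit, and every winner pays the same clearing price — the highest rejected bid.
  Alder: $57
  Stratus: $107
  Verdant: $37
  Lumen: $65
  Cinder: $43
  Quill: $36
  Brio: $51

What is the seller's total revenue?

Bids ranked high→low: 107 (Stratus), 65 (Lumen), 57 (Alder), 51 (Brio), 43 (Cinder), 37 (Verdant), …
The 4 highest are Stratus, Lumen, Alder, Brio.
Clearing price = highest rejected bid = $43.
Total revenue = 4 × $43 = $172.

Total revenue: $172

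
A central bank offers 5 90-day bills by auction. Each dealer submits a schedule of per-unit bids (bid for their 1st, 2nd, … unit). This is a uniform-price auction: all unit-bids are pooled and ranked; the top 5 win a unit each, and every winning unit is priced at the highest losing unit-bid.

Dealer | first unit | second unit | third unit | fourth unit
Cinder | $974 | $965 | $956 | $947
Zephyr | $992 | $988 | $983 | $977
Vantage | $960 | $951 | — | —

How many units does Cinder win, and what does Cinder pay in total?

Cinder: 1 unit, pays $965

All unit-bids, highest first — top 5: 992 (Zephyr-1), 988 (Zephyr-2), 983 (Zephyr-3), 977 (Zephyr-4), 974 (Cinder-1)
The (k+1)-th unit-bid is $965.
Cinder wins 1 unit(s) at $965 each.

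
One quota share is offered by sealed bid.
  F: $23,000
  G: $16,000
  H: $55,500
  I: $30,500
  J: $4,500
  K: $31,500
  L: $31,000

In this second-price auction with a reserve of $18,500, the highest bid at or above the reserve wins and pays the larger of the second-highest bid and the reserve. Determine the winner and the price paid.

Bids in order: 55,500 (H) > 31,500 (K) > 31,000 (L) > 30,500 (I) > 23,000 (F) > 16,000 (G) > …
H has the top bid at or above the reserve ($55,500).
Second-highest bid $31,500 exceeds the reserve $18,500 → payment $31,500.

H pays $31,500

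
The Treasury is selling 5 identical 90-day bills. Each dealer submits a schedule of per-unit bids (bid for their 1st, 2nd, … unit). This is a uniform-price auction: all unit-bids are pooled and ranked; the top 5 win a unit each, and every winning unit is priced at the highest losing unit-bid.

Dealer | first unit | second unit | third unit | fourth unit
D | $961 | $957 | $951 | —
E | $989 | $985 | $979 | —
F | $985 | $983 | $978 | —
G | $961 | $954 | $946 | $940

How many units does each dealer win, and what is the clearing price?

E 3, F 2; clearing price $978

Pooled unit-bids ranked (top 5): 989 (E-1), 985 (E-2), 985 (F-1), 983 (F-2), 979 (E-3)
First bid not allocated: $978.
Allocation: E 3, F 2.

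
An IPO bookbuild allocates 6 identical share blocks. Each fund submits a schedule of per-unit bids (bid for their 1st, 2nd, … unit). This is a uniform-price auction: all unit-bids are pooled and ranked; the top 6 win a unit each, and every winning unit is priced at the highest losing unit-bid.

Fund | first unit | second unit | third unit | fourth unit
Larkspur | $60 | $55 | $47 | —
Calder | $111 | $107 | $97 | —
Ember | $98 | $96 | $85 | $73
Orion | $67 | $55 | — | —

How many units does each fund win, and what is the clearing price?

Calder 3, Ember 3; clearing price $73

Pooled unit-bids ranked (top 6): 111 (Calder-1), 107 (Calder-2), 98 (Ember-1), 97 (Calder-3), 96 (Ember-2), 85 (Ember-3)
Highest rejected unit-bid = $73.
Allocation: Calder 3, Ember 3.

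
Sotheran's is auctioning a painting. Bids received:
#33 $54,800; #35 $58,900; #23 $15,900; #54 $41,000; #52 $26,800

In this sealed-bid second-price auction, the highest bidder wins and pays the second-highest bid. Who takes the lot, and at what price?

#35 pays $54,800

Bids in order: 58,900 (#35) > 54,800 (#33) > 41,000 (#54) > 26,800 (#52) > 15,900 (#23)
#35 wins with the highest bid; price is set by the runner-up at $54,800.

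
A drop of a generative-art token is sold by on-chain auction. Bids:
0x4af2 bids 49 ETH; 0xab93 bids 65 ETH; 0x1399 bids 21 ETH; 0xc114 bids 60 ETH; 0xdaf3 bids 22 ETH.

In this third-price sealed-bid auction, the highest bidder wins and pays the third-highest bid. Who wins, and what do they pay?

Third-price sealed-bid auction: the highest bidder wins and pays the third-highest bid.
Sorting bids: 65 (0xab93) > 60 (0xc114) > 49 (0x4af2) > 22 (0xdaf3) > 21 (0x1399)
0xab93 is highest; pays the third-highest bid, 49 ETH.

0xab93 pays 49 ETH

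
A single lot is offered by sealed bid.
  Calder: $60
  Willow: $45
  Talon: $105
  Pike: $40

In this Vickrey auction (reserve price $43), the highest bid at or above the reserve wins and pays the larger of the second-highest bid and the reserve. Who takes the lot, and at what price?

Bids in order: 105 (Talon) > 60 (Calder) > 45 (Willow) > 40 (Pike)
Talon has the top bid at or above the reserve ($105).
Second-highest bid $60 exceeds the reserve $43 → payment $60.

Talon pays $60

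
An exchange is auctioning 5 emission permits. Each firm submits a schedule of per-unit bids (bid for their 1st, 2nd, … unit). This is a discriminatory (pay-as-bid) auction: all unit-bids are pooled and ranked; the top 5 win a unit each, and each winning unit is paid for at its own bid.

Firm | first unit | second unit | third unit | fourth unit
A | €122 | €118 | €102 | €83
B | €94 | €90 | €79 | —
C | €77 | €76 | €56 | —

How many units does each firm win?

All unit-bids, highest first — top 5: 122 (A-1), 118 (A-2), 102 (A-3), 94 (B-1), 90 (B-2)
Next rejected bid: €83 (not a price — pay-as-bid).
Allocation: A 3, B 2.

A 3, B 2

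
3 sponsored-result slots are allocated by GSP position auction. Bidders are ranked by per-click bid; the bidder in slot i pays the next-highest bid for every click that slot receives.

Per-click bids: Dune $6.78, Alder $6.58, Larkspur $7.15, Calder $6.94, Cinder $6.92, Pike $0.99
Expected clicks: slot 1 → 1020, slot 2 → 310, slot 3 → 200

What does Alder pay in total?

Alder pays $0.00

Ranked by bid: $7.15 (Larkspur) > $6.94 (Calder) > $6.92 (Cinder) > $6.78 (Dune) > …
Alder ranks below slot 3 → no slot, pays nothing.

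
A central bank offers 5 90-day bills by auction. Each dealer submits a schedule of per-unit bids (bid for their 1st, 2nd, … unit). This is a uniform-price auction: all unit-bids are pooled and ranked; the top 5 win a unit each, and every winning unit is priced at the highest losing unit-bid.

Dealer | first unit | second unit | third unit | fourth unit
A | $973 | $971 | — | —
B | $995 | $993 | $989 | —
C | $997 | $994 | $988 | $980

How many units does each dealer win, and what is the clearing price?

B 3, C 2; clearing price $988

Pooled unit-bids ranked (top 5): 997 (C-1), 995 (B-1), 994 (C-2), 993 (B-2), 989 (B-3)
First bid not allocated: $988.
Allocation: B 3, C 2.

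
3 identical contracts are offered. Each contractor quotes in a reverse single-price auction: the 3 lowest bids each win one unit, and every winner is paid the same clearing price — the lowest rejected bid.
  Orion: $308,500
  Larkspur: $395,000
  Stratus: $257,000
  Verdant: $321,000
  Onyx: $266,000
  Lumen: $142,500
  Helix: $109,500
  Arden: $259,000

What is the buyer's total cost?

Bids ranked low→high: 109,500 (Helix), 142,500 (Lumen), 257,000 (Stratus), 259,000 (Arden), 266,000 (Onyx), …
Lowest 3: Helix, Lumen, Stratus.
Lowest unsuccessful bid: $259,000 → clearing price.
Total cost = 3 × $259,000 = $777,000.

Total cost: $777,000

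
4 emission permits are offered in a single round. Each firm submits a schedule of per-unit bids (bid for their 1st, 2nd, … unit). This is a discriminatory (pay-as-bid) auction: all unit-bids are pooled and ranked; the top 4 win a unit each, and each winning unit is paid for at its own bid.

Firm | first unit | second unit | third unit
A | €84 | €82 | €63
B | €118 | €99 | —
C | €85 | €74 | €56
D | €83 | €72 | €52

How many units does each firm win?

A 1, B 2, C 1

All unit-bids, highest first — top 4: 118 (B-1), 99 (B-2), 85 (C-1), 84 (A-1)
Next rejected bid: €83 (not a price — pay-as-bid).
Allocation: A 1, B 2, C 1.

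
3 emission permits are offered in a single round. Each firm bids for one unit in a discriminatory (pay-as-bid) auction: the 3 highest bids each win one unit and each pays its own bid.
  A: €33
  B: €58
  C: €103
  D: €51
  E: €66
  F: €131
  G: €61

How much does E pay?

Ordering the bids: 131 (F), 103 (C), 66 (E), 61 (G), 58 (B), …
Winners (3 units): F, C, E.
E wins → own bid €66.

E pays €66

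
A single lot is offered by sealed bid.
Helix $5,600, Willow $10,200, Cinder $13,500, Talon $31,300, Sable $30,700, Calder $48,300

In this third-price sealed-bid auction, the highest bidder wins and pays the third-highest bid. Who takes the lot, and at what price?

Calder pays $30,700

Sorting bids: 48,300 (Calder) > 31,300 (Talon) > 30,700 (Sable) > 13,500 (Cinder) > 10,200 (Willow) > 5,600 (Helix)
Calder wins; payment is bid #3 in the ranking = $30,700.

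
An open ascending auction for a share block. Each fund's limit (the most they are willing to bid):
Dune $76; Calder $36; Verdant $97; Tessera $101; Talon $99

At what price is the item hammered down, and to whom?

Tessera wins at $99

Limits in order: 101 (Tessera) > 99 (Talon) > 97 (Verdant) > 76 (Dune) > 36 (Calder)
Talon is the last rival to drop out, at $99; Tessera remains and wins at that price.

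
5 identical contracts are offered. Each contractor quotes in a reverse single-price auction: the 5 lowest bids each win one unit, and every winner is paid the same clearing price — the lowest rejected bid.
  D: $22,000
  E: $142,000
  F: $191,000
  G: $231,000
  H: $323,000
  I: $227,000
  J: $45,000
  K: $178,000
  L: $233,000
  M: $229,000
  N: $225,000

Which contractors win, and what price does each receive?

Sorting: 22,000 (D), 45,000 (J), 142,000 (E), 178,000 (K), 191,000 (F), 225,000 (N), 227,000 (I), …
Lowest 5: D, J, E, K, F.
First losing bid is N's $225,000, which sets the uniform price.

D, J, E, K, F; each is paid $225,000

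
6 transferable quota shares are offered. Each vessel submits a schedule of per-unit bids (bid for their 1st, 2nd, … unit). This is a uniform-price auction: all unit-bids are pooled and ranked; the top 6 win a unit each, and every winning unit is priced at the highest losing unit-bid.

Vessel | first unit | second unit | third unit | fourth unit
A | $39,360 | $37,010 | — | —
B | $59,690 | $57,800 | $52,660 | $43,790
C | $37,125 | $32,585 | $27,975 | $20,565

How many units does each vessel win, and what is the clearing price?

All unit-bids, highest first — top 6: 59,690 (B-1), 57,800 (B-2), 52,660 (B-3), 43,790 (B-4), 39,360 (A-1), 37,125 (C-1)
Highest rejected unit-bid = $37,010.
Allocation: A 1, B 4, C 1.

A 1, B 4, C 1; clearing price $37,010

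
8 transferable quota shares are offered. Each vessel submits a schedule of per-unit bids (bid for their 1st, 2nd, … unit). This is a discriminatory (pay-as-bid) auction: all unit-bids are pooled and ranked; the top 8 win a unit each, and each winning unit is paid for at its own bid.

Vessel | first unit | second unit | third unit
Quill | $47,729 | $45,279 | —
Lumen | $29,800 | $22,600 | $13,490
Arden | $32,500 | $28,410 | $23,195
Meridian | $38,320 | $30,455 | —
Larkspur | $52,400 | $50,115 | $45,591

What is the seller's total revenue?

All unit-bids, highest first — top 8: 52,400 (Larkspur-1), 50,115 (Larkspur-2), 47,729 (Quill-1), 45,591 (Larkspur-3), 45,279 (Quill-2), 38,320 (Meridian-1), 32,500 (Arden-1), 30,455 (Meridian-2)
Next rejected bid: $29,800 (not a price — pay-as-bid).
Each winning unit pays its own bid.
Revenue = 52,400 + 50,115 + 47,729 + 45,591 + 45,279 + 38,320 + 32,500 + 30,455 = $342,389.

Total revenue: $342,389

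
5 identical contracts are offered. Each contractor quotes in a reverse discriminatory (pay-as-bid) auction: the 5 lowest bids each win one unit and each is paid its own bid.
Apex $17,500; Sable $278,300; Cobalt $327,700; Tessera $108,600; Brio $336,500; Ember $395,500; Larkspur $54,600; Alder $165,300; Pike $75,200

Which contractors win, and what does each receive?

Ordering the bids: 17,500 (Apex), 54,600 (Larkspur), 75,200 (Pike), 108,600 (Tessera), 165,300 (Alder), 278,300 (Sable), 327,700 (Cobalt), …
Winners (5 units): Apex, Larkspur, Pike, Tessera, Alder.
Each winner is paid its own bid: Apex $17,500, Larkspur $54,600, Pike $75,200, Tessera $108,600, Alder $165,300.

Apex $17,500, Larkspur $54,600, Pike $75,200, Tessera $108,600, Alder $165,300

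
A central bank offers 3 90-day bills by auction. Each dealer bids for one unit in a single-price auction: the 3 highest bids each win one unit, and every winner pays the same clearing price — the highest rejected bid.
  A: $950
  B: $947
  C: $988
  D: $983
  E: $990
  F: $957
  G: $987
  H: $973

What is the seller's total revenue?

Total revenue: $2,949

Ordering the bids: 990 (E), 988 (C), 987 (G), 983 (D), 973 (H), …
Winners (3 units): E, C, G.
Highest unsuccessful bid: $983 → clearing price.
Total revenue = 3 × $983 = $2,949.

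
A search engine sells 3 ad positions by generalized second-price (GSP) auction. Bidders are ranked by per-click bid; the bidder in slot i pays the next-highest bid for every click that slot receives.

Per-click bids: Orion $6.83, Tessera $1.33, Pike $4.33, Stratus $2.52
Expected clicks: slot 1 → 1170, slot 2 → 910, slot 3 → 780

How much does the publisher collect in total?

Ranked by bid: $6.83 (Orion) > $4.33 (Pike) > $2.52 (Stratus) > $1.33 (Tessera)
Slot 1: Orion pays $4.33 × 1170 = $5066.10
Slot 2: Pike pays $2.52 × 910 = $2293.20
Slot 3: Stratus pays $1.33 × 780 = $1037.40
Total = $8396.70

Total revenue: $8396.70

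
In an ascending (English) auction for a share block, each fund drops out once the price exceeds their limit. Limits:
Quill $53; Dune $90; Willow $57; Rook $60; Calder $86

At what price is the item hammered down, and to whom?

Open ascending-bid auction: the price rises until one bidder remains; the winner pays the price at which the last rival dropped out.
Limits in order: 90 (Dune) > 86 (Calder) > 60 (Rook) > 57 (Willow) > 53 (Quill)
Calder is the last rival to drop out, at $86; Dune remains and wins at that price.

Dune wins at $86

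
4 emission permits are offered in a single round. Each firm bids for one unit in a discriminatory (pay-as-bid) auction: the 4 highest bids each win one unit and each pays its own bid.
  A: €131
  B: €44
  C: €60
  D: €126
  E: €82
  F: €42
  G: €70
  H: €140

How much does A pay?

Sorting: 140 (H), 131 (A), 126 (D), 82 (E), 70 (G), 60 (C), …
Winners (4 units): H, A, D, E.
A wins → own bid €131.

A pays €131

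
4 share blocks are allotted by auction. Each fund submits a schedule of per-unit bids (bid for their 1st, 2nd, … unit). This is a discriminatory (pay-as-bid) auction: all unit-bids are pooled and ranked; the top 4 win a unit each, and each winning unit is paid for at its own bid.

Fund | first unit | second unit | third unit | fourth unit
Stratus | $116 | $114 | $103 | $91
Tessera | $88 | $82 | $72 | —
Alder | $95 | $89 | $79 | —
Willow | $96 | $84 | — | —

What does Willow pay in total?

Willow pays $96

Merging the schedules and taking the best 4: 116 (Stratus-1), 114 (Stratus-2), 103 (Stratus-3), 96 (Willow-1)
Next rejected bid: $95 (not a price — pay-as-bid).
Willow's winning unit-bids: 96 = $96.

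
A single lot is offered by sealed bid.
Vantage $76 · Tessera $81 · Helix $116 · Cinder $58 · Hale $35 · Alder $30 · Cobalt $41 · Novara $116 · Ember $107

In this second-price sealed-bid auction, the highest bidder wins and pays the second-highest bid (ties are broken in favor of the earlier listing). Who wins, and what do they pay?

Second-price sealed-bid auction: the highest bidder wins and pays the second-highest bid.
Sorting bids: 116 (Helix) > 116 (Novara) > 107 (Ember) > 81 (Tessera) > 76 (Vantage) > 58 (Cinder) > …
Tie at $116 → Helix wins by tie-break.
Helix wins with the highest bid; price is set by the runner-up at $116.

Helix pays $116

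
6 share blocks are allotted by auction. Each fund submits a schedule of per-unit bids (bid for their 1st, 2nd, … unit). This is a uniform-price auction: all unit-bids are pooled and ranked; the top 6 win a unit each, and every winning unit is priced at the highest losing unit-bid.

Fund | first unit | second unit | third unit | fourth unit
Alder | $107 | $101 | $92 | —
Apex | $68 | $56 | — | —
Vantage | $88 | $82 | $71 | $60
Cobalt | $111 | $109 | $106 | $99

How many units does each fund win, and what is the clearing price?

All unit-bids, highest first — top 6: 111 (Cobalt-1), 109 (Cobalt-2), 107 (Alder-1), 106 (Cobalt-3), 101 (Alder-2), 99 (Cobalt-4)
First bid not allocated: $92.
Allocation: Alder 2, Cobalt 4.

Alder 2, Cobalt 4; clearing price $92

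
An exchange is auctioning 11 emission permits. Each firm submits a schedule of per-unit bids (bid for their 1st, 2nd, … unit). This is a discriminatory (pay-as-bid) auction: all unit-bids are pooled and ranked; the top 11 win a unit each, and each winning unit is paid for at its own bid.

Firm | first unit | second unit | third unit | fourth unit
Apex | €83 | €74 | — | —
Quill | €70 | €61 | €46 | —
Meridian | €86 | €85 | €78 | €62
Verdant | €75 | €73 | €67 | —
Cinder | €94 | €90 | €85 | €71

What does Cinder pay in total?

Merging the schedules and taking the best 11: 94 (Cinder-1), 90 (Cinder-2), 86 (Meridian-1), 85 (Meridian-2), 85 (Cinder-3), 83 (Apex-1), 78 (Meridian-3), 75 (Verdant-1), 74 (Apex-2), 73 (Verdant-2), 71 (Cinder-4)
Next rejected bid: €70 (not a price — pay-as-bid).
Cinder's winning unit-bids: 94 + 90 + 85 + 71 = €340.

Cinder pays €340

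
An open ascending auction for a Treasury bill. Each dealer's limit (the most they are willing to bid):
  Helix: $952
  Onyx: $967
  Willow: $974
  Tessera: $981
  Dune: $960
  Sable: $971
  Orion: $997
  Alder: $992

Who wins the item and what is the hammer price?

Open ascending-bid auction: the price rises until one bidder remains; the winner pays the price at which the last rival dropped out.
Limits in order: 997 (Orion) > 992 (Alder) > 981 (Tessera) > 974 (Willow) > 971 (Sable) > 967 (Onyx) > …
Bidding ends when Alder exits at $992; Orion takes it.

Orion wins at $992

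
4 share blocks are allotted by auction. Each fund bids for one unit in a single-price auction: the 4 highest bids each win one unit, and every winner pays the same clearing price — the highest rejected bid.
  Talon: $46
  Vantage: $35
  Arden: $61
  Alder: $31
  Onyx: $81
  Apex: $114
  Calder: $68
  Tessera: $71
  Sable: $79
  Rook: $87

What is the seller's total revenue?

Sorting: 114 (Apex), 87 (Rook), 81 (Onyx), 79 (Sable), 71 (Tessera), 68 (Calder), …
Top 4: Apex, Rook, Onyx, Sable.
Clearing price = highest rejected bid = $71.
Total revenue = 4 × $71 = $284.

Total revenue: $284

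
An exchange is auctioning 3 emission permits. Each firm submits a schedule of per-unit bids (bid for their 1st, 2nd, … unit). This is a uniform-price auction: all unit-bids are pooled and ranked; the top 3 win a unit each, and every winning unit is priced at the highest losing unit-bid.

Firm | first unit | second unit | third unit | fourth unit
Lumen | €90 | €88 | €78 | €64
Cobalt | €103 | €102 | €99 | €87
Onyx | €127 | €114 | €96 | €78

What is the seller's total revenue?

Merging the schedules and taking the best 3: 127 (Onyx-1), 114 (Onyx-2), 103 (Cobalt-1)
The (k+1)-th unit-bid is €102.
Allocation: Cobalt 1, Onyx 2. Every unit priced at €102.
Revenue = 3 × 102 = €306.

Total revenue: €306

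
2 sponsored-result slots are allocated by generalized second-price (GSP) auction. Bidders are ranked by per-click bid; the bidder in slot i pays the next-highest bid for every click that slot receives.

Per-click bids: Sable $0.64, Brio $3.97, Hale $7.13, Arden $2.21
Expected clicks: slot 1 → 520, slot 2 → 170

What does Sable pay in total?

Sorting advertisers: $7.13 (Hale) > $3.97 (Brio) > $2.21 (Arden) > …
Sable ranks below slot 2 → no slot, pays nothing.

Sable pays $0.00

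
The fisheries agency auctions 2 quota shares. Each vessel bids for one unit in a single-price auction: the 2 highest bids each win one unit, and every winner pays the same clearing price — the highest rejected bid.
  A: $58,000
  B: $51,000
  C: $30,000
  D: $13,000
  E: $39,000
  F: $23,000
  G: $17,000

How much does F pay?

F pays $0

Sorting: 58,000 (A), 51,000 (B), 39,000 (E), 30,000 (C), …
Winners (2 units): A, B.
Clearing price = highest rejected bid = $39,000.
F does not win → pays $0.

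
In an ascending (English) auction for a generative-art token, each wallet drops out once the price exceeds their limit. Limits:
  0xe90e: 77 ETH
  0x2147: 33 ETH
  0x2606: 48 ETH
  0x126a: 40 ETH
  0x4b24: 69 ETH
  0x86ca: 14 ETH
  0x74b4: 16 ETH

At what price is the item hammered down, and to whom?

0xe90e wins at 69 ETH

Rule: the price rises until one bidder remains; the winner pays the price at which the last rival dropped out.
Limits in order: 77 (0xe90e) > 69 (0x4b24) > 48 (0x2606) > 40 (0x126a) > 33 (0x2147) > 16 (0x74b4) > …
Once the price passes 69 ETH, only 0xe90e is left; the hammer falls at 0x4b24's limit of 69 ETH.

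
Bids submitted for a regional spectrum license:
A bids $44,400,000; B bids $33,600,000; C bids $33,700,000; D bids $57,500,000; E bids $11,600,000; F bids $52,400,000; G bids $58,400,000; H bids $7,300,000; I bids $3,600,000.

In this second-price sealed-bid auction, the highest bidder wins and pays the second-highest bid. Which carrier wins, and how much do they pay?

G pays $57,500,000

Second-price sealed-bid auction: the highest bidder wins and pays the second-highest bid.
Sorting bids: 58,400,000 (G) > 57,500,000 (D) > 52,400,000 (F) > 44,400,000 (A) > 33,700,000 (C) > 33,600,000 (B) > …
G is highest; pays the second-highest bid, $57,500,000.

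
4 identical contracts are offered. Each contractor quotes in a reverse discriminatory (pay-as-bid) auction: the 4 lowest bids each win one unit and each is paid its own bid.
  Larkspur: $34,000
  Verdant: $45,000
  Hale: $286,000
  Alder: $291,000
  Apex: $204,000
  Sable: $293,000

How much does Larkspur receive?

Larkspur is paid $34,000

Bids ranked low→high: 34,000 (Larkspur), 45,000 (Verdant), 204,000 (Apex), 286,000 (Hale), 291,000 (Alder), 293,000 (Sable)
Winners (4 units): Larkspur, Verdant, Apex, Hale.
Larkspur wins → own bid $34,000.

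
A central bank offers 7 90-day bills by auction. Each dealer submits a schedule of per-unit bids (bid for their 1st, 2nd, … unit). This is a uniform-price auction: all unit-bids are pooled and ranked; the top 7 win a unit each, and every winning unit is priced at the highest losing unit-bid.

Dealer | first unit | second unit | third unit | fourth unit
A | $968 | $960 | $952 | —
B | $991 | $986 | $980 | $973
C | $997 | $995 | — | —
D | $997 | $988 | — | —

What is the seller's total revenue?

Pooled unit-bids ranked (top 7): 997 (C-1), 997 (D-1), 995 (C-2), 991 (B-1), 988 (D-2), 986 (B-2), 980 (B-3)
First bid not allocated: $973.
Allocation: B 3, C 2, D 2. Every unit priced at $973.
Revenue = 7 × 973 = $6,811.

Total revenue: $6,811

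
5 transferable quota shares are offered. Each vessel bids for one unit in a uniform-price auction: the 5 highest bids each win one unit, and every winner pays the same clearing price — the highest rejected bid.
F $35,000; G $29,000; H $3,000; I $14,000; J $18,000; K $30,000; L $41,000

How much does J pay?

Ordering the bids: 41,000 (L), 35,000 (F), 30,000 (K), 29,000 (G), 18,000 (J), 14,000 (I), 3,000 (H)
Top 5: L, F, K, G, J.
Clearing price = highest rejected bid = $14,000.
J wins → pays $14,000.

J pays $14,000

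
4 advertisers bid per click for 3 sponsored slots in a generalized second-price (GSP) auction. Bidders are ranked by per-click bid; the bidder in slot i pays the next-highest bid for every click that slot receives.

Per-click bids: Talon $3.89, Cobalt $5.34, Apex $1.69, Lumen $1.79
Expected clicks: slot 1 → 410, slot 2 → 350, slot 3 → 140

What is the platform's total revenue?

Total revenue: $2458.00

Per-click bids in order: $5.34 (Cobalt) > $3.89 (Talon) > $1.79 (Lumen) > $1.69 (Apex)
Slot 1: Cobalt pays $3.89 × 410 = $1594.90
Slot 2: Talon pays $1.79 × 350 = $626.50
Slot 3: Lumen pays $1.69 × 140 = $236.60
Total = $2458.00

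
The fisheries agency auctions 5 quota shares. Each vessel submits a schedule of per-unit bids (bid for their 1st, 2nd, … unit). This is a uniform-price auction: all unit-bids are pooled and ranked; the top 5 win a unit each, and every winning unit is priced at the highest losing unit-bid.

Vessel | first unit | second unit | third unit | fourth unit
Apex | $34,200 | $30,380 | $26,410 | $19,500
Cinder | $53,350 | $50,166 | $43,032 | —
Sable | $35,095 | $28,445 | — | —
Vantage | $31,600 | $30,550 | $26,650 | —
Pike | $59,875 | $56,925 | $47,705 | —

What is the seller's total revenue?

Pooled unit-bids ranked (top 5): 59,875 (Pike-1), 56,925 (Pike-2), 53,350 (Cinder-1), 50,166 (Cinder-2), 47,705 (Pike-3)
Highest rejected unit-bid = $43,032.
Allocation: Cinder 2, Pike 3. Every unit priced at $43,032.
Revenue = 5 × 43,032 = $215,160.

Total revenue: $215,160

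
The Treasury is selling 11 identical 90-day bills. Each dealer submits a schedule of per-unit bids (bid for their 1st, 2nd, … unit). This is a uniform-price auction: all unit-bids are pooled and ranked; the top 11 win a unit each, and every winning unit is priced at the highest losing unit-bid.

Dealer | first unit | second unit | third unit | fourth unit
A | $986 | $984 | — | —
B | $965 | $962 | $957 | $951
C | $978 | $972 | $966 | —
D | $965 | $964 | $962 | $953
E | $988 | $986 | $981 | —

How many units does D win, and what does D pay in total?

All unit-bids, highest first — top 11: 988 (E-1), 986 (A-1), 986 (E-2), 984 (A-2), 981 (E-3), 978 (C-1), 972 (C-2), 966 (C-3), 965 (B-1), 965 (D-1), 964 (D-2)
First bid not allocated: $962.
D wins 2 unit(s) at $962 each.

D: 2 units, pays $1,924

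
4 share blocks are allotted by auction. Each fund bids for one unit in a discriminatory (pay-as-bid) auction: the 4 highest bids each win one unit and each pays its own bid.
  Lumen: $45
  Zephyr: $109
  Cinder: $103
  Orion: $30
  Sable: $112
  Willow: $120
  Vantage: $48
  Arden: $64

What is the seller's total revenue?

Sorting: 120 (Willow), 112 (Sable), 109 (Zephyr), 103 (Cinder), 64 (Arden), 48 (Vantage), …
Top 4: Willow, Sable, Zephyr, Cinder.
Total revenue = 120 + 112 + 109 + 103 = $444.

Total revenue: $444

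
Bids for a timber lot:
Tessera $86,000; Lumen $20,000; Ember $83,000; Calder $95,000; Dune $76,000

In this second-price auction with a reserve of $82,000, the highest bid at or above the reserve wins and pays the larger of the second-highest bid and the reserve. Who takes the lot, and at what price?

Second-price auction with a reserve of $82,000: the highest bid at or above the reserve wins and pays the larger of the second-highest bid and the reserve.
Sorting bids: 95,000 (Calder) > 86,000 (Tessera) > 83,000 (Ember) > 76,000 (Dune) > 20,000 (Lumen)
Highest eligible bid: Calder at $95,000.
max(second-highest $86,000, reserve $82,000) = $86,000; the reserve does not bind.

Calder pays $86,000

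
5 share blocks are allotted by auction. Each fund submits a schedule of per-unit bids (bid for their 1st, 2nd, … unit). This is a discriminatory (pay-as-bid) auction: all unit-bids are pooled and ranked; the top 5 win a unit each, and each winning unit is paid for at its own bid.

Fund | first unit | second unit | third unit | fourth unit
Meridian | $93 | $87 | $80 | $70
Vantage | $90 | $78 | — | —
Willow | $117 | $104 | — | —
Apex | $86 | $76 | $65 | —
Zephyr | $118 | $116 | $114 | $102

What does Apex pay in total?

Apex pays $0

All unit-bids, highest first — top 5: 118 (Zephyr-1), 117 (Willow-1), 116 (Zephyr-2), 114 (Zephyr-3), 104 (Willow-2)
Next rejected bid: $102 (not a price — pay-as-bid).
Apex wins no units.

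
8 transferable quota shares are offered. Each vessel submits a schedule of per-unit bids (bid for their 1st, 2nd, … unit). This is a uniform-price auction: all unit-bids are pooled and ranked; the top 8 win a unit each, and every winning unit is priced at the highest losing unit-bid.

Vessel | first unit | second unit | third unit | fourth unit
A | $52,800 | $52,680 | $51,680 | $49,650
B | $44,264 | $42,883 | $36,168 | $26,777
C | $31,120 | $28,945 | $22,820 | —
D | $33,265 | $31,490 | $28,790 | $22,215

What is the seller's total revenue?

Merging the schedules and taking the best 8: 52,800 (A-1), 52,680 (A-2), 51,680 (A-3), 49,650 (A-4), 44,264 (B-1), 42,883 (B-2), 36,168 (B-3), 33,265 (D-1)
Highest rejected unit-bid = $31,490.
Allocation: A 4, B 3, D 1. Every unit priced at $31,490.
Revenue = 8 × 31,490 = $251,920.

Total revenue: $251,920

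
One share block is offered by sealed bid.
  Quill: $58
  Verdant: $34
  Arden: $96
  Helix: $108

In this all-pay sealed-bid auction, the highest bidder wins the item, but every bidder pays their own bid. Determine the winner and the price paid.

Helix pays $108

All-pay sealed-bid auction: the highest bidder wins the item, but every bidder pays their own bid.
Bids in order: 108 (Helix) > 96 (Arden) > 58 (Quill) > 34 (Verdant)
Helix is highest and takes the item; every bidder forfeits their bid.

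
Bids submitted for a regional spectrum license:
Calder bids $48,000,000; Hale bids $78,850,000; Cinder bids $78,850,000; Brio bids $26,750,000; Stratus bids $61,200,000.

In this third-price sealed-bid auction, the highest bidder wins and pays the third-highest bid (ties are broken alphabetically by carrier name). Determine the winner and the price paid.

Cinder pays $61,200,000

Third-price sealed-bid auction: the highest bidder wins and pays the third-highest bid.
Bids ranked: 78,850,000 (Cinder) > 78,850,000 (Hale) > 61,200,000 (Stratus) > 48,000,000 (Calder) > 26,750,000 (Brio)
Tie at $78,850,000 → Cinder wins by tie-break.
Cinder is highest; pays the third-highest bid, $61,200,000.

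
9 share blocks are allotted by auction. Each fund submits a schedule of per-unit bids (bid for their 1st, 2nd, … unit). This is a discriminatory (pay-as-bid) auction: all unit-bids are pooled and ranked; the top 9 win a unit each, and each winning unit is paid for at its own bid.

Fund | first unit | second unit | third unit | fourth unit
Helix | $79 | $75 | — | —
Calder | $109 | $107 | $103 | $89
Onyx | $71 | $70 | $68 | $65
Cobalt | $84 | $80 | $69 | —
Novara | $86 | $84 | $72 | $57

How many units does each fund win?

All unit-bids, highest first — top 9: 109 (Calder-1), 107 (Calder-2), 103 (Calder-3), 89 (Calder-4), 86 (Novara-1), 84 (Cobalt-1), 84 (Novara-2), 80 (Cobalt-2), 79 (Helix-1)
Next rejected bid: $75 (not a price — pay-as-bid).
Allocation: Calder 4, Cobalt 2, Helix 1, Novara 2.

Calder 4, Cobalt 2, Helix 1, Novara 2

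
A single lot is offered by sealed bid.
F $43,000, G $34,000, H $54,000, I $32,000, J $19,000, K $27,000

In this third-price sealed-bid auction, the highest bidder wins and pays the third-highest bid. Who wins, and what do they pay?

Bids in order: 54,000 (H) > 43,000 (F) > 34,000 (G) > 32,000 (I) > 27,000 (K) > 19,000 (J)
H is highest; pays the third-highest bid, $34,000.

H pays $34,000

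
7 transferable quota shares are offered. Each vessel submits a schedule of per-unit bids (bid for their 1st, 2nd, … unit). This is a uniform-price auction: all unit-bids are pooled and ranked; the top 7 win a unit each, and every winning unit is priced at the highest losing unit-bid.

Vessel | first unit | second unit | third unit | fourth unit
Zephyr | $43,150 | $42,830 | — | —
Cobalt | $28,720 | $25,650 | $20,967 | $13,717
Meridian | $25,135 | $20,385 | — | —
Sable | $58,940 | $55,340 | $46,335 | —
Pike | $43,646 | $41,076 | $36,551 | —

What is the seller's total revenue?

Total revenue: $255,857

Merging the schedules and taking the best 7: 58,940 (Sable-1), 55,340 (Sable-2), 46,335 (Sable-3), 43,646 (Pike-1), 43,150 (Zephyr-1), 42,830 (Zephyr-2), 41,076 (Pike-2)
The (k+1)-th unit-bid is $36,551.
Allocation: Pike 2, Sable 3, Zephyr 2. Every unit priced at $36,551.
Revenue = 7 × 36,551 = $255,857.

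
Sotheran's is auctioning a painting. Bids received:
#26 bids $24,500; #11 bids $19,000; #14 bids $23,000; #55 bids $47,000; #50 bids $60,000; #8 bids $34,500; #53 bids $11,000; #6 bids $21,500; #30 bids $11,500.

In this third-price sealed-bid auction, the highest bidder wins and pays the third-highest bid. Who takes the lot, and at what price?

Rule: the highest bidder wins and pays the third-highest bid.
Bids in order: 60,000 (#50) > 47,000 (#55) > 34,500 (#8) > 24,500 (#26) > 23,000 (#14) > 21,500 (#6) > …
#50 wins; payment is bid #3 in the ranking = $34,500.

#50 pays $34,500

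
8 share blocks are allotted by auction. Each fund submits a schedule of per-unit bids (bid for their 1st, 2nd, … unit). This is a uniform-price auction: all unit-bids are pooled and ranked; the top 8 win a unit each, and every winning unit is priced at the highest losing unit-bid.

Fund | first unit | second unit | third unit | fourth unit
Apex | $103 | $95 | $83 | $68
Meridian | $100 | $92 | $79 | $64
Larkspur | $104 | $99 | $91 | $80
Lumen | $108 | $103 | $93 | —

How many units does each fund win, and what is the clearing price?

Apex 2, Larkspur 2, Lumen 3, Meridian 1; clearing price $92

Merging the schedules and taking the best 8: 108 (Lumen-1), 104 (Larkspur-1), 103 (Apex-1), 103 (Lumen-2), 100 (Meridian-1), 99 (Larkspur-2), 95 (Apex-2), 93 (Lumen-3)
The (k+1)-th unit-bid is $92.
Allocation: Apex 2, Larkspur 2, Lumen 3, Meridian 1.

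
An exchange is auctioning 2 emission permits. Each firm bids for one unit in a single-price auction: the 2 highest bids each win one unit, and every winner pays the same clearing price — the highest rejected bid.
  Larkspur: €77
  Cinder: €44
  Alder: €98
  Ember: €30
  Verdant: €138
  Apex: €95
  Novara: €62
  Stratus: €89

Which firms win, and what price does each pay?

Verdant, Alder; each pays €95

Ordering the bids: 138 (Verdant), 98 (Alder), 95 (Apex), 89 (Stratus), …
Winners (2 units): Verdant, Alder.
First losing bid is Apex's €95, which sets the uniform price.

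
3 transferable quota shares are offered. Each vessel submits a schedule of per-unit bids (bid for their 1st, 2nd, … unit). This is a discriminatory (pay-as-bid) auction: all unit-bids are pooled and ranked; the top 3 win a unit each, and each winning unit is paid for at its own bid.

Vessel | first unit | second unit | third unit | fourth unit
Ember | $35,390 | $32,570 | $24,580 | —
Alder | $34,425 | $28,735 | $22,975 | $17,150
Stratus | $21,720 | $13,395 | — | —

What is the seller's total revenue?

Total revenue: $102,385

All unit-bids, highest first — top 3: 35,390 (Ember-1), 34,425 (Alder-1), 32,570 (Ember-2)
Next rejected bid: $28,735 (not a price — pay-as-bid).
Each winning unit pays its own bid.
Revenue = 35,390 + 34,425 + 32,570 = $102,385.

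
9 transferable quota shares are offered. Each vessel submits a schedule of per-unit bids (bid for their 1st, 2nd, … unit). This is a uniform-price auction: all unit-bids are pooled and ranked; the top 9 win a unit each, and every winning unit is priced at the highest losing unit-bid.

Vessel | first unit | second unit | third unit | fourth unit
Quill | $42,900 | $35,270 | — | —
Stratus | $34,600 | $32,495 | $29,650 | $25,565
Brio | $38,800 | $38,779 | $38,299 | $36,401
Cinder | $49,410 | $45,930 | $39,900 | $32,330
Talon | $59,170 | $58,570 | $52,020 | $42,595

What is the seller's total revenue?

Merging the schedules and taking the best 9: 59,170 (Talon-1), 58,570 (Talon-2), 52,020 (Talon-3), 49,410 (Cinder-1), 45,930 (Cinder-2), 42,900 (Quill-1), 42,595 (Talon-4), 39,900 (Cinder-3), 38,800 (Brio-1)
Highest rejected unit-bid = $38,779.
Allocation: Brio 1, Cinder 3, Quill 1, Talon 4. Every unit priced at $38,779.
Revenue = 9 × 38,779 = $349,011.

Total revenue: $349,011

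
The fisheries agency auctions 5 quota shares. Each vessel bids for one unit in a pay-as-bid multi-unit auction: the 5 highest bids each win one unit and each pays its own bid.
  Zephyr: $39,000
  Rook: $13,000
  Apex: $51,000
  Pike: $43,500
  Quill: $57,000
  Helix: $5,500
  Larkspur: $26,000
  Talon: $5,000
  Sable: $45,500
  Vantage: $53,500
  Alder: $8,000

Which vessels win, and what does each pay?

Quill $57,000, Vantage $53,500, Apex $51,000, Sable $45,500, Pike $43,500

Bids ranked high→low: 57,000 (Quill), 53,500 (Vantage), 51,000 (Apex), 45,500 (Sable), 43,500 (Pike), 39,000 (Zephyr), 26,000 (Larkspur), …
Top 5: Quill, Vantage, Apex, Sable, Pike.
Each winner pays its own bid: Quill $57,000, Vantage $53,500, Apex $51,000, Sable $45,500, Pike $43,500.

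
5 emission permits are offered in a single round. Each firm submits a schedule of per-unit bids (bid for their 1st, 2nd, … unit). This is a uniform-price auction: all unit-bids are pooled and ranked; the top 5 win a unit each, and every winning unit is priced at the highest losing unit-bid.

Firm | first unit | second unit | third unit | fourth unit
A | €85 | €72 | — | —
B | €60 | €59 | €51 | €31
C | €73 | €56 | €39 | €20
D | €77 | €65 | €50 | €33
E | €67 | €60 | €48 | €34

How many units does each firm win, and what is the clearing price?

A 2, C 1, D 1, E 1; clearing price €65

All unit-bids, highest first — top 5: 85 (A-1), 77 (D-1), 73 (C-1), 72 (A-2), 67 (E-1)
First bid not allocated: €65.
Allocation: A 2, C 1, D 1, E 1.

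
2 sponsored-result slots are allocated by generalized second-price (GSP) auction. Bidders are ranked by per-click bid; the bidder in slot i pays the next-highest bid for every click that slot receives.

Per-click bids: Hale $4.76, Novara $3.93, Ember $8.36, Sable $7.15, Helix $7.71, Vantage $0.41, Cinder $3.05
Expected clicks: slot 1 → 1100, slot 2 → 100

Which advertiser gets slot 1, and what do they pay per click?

Ember; $7.71 per click

Ranked by bid: $8.36 (Ember) > $7.71 (Helix) > $7.15 (Sable) > …
Slot 1 goes to the first-ranked bidder, Ember, who pays the next bid down: $7.71/click.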